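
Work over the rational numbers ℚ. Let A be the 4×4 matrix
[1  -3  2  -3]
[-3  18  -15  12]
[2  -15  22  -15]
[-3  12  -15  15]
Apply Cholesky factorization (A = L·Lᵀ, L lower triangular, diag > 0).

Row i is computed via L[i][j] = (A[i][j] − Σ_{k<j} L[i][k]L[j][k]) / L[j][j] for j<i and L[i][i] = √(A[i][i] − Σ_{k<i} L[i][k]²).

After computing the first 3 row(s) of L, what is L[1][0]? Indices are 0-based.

Step 1: L[0][0] = √(1) = 1.
  L[1][0] = (-3) / L[0][0] = -3.
Step 2: L[1][1] = √(9) = 3.
  L[2][0] = (2) / L[0][0] = 2.
  L[2][1] = (-9) / L[1][1] = -3.
Step 3: L[2][2] = √(9) = 3.

L[1][0] = -3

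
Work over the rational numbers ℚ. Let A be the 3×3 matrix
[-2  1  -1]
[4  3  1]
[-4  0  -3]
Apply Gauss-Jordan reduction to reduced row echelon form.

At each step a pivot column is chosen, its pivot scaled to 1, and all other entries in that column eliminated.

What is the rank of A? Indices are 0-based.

step 1: normalize row 0 (÷-2) = (1, -1/2, 1/2)
  row 1: subtract 4×row0 = (0, 5, -1)
  row 2: subtract -4×row0 = (0, -2, -1)
step 2: normalize row 1 (÷5) = (0, 1, -1/5)
  row 0: subtract -1/2×row1 = (1, 0, 2/5)
  row 2: subtract -2×row1 = (0, 0, -7/5)
step 3: normalize row 2 (÷-7/5) = (0, 0, 1)
  row 0: subtract 2/5×row2 = (1, 0, 0)
  row 1: subtract -1/5×row2 = (0, 1, 0)

rank = 3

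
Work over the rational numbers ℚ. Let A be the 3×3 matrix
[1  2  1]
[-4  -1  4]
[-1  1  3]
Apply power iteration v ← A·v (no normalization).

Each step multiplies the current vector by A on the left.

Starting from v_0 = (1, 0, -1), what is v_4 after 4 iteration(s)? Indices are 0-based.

v_0 = (1, 0, -1).
v_1 = A·v_0 = (0, -8, -4).
v_2 = A·v_1 = (-20, -8, -20).
v_3 = A·v_2 = (-56, 8, -48).
v_4 = A·v_3 = (-88, 24, -80).

v_4 = (-88, 24, -80)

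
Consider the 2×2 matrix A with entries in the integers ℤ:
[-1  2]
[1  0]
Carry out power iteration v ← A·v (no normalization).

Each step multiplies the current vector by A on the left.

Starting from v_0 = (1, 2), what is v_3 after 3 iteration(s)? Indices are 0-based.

v_3 = (7, -1)

v_0 = (1, 2).
v_1 = A·v_0 = (3, 1).
v_2 = A·v_1 = (-1, 3).
v_3 = A·v_2 = (7, -1).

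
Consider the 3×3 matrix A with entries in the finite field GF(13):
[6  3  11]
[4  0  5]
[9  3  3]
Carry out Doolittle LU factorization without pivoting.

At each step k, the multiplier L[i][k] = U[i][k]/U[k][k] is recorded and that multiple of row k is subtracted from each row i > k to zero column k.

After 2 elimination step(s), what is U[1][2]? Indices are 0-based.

U[1][2] = 2

Step 1: pivot at (0,0) is 6.
  row1 ← row1 − (5)·row0  ⇒  L[1][0]=5, U row1=(0, 11, 2)
  row2 ← row2 − (8)·row0  ⇒  L[2][0]=8, U row2=(0, 5, 6)
Step 2: pivot at (1,1) is 11.
  row2 ← row2 − (4)·row1  ⇒  L[2][1]=4, U row2=(0, 0, 11)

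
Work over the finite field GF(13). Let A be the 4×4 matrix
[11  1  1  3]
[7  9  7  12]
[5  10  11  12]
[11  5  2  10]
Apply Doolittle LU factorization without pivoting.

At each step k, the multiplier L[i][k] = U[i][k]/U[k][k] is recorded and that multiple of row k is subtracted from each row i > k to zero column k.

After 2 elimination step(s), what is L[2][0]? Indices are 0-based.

k=0: U[0][0]=11
  eliminate (1,0): mult=3, new row 1: (0, 6, 4, 3); set L[1][0]=3
  eliminate (2,0): mult=4, new row 2: (0, 6, 7, 0); set L[2][0]=4
  eliminate (3,0): mult=1, new row 3: (0, 4, 1, 7); set L[3][0]=1
k=1: U[1][1]=6
  eliminate (2,1): mult=1, new row 2: (0, 0, 3, 10); set L[2][1]=1
  eliminate (3,1): mult=5, new row 3: (0, 0, 7, 5); set L[3][1]=5

L[2][0] = 4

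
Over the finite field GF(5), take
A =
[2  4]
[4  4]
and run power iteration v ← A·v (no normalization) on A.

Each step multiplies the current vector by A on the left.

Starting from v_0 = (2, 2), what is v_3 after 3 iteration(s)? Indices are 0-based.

v_0 = (2, 2).
v_1 = A·v_0 = (2, 1).
v_2 = A·v_1 = (3, 2).
v_3 = A·v_2 = (4, 0).

v_3 = (4, 0)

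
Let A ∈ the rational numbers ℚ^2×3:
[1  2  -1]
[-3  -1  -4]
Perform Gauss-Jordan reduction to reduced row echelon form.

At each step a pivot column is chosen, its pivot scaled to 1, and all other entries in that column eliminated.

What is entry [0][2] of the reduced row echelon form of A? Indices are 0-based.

M[0][2] = 9/5

step 1: normalize row 0 (÷1) = (1, 2, -1)
  row 1: subtract -3×row0 = (0, 5, -7)
step 2: normalize row 1 (÷5) = (0, 1, -7/5)
  row 0: subtract 2×row1 = (1, 0, 9/5)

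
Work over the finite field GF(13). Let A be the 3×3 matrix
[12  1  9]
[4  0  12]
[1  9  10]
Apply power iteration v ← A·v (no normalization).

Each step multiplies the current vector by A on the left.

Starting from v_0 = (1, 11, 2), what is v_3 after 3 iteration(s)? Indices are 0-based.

v_0 = (1, 11, 2).
v_1 = A·v_0 = (2, 2, 3).
v_2 = A·v_1 = (1, 5, 11).
v_3 = A·v_2 = (12, 6, 0).

v_3 = (12, 6, 0)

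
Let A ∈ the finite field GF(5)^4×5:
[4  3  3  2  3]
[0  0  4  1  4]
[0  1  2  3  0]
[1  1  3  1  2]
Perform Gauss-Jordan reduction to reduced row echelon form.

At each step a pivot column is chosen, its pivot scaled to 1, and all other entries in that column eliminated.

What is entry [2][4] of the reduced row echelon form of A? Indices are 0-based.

step 1: normalize row 0 (÷4) = (1, 2, 2, 3, 2)
  row 3: subtract 1×row0 = (0, 4, 1, 3, 0)
step 2: exchange rows 1,2
step 2: normalize row 1 (÷1) = (0, 1, 2, 3, 0)
  row 0: subtract 2×row1 = (1, 0, 3, 2, 2)
  row 3: subtract 4×row1 = (0, 0, 3, 1, 0)
step 3: normalize row 2 (÷4) = (0, 0, 1, 4, 1)
  row 0: subtract 3×row2 = (1, 0, 0, 0, 4)
  row 1: subtract 2×row2 = (0, 1, 0, 0, 3)
  row 3: subtract 3×row2 = (0, 0, 0, 4, 2)
step 4: normalize row 3 (÷4) = (0, 0, 0, 1, 3)
  row 2: subtract 4×row3 = (0, 0, 1, 0, 4)

M[2][4] = 4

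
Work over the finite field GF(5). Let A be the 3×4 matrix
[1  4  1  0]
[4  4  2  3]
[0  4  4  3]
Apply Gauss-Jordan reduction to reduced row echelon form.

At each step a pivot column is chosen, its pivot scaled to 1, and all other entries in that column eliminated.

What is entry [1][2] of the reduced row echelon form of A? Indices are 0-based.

pivot(0,0)=1: scale R0 → (1, 4, 1, 0)
  clear (1,0): R1 −= (4)R0 → (0, 3, 3, 3)
pivot(1,1)=3: scale R1 → (0, 1, 1, 1)
  clear (0,1): R0 −= (4)R1 → (1, 0, 2, 1)
  clear (2,1): R2 −= (4)R1 → (0, 0, 0, 4)
col 2: no nonzero at/below row 2; advance.
pivot(2,3)=4: scale R2 → (0, 0, 0, 1)
  clear (0,3): R0 −= (1)R2 → (1, 0, 2, 0)
  clear (1,3): R1 −= (1)R2 → (0, 1, 1, 0)

M[1][2] = 1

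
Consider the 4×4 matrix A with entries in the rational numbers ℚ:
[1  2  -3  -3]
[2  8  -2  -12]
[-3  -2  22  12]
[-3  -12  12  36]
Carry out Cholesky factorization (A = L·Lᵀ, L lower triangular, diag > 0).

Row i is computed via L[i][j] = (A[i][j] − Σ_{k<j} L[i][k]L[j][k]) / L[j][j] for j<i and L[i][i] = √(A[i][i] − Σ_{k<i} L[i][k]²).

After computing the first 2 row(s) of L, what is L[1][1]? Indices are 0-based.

Step 1: L[0][0] = √(1) = 1.
  L[1][0] = (2) / L[0][0] = 2.
Step 2: L[1][1] = √(4) = 2.

L[1][1] = 2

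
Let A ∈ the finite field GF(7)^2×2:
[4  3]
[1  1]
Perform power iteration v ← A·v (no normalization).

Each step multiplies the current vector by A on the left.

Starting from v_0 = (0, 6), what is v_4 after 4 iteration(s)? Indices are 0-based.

v_0 = (0, 6).
v_1 = A·v_0 = (4, 6).
v_2 = A·v_1 = (6, 3).
v_3 = A·v_2 = (5, 2).
v_4 = A·v_3 = (5, 0).

v_4 = (5, 0)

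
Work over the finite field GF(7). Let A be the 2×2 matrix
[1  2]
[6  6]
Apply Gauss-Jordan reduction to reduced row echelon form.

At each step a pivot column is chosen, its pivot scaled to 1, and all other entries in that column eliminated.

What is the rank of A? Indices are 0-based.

rank = 2

pivot(0,0)=1: scale R0 → (1, 2)
  clear (1,0): R1 −= (6)R0 → (0, 1)
pivot(1,1)=1: scale R1 → (0, 1)
  clear (0,1): R0 −= (2)R1 → (1, 0)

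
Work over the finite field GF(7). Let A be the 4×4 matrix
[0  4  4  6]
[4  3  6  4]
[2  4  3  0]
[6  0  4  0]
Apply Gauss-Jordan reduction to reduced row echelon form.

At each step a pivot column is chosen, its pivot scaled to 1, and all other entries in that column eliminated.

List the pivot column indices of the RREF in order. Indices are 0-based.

pivot(0,0): swap R0↔R1
pivot(0,0)=4: scale R0 → (1, 6, 5, 1)
  clear (2,0): R2 −= (2)R0 → (0, 6, 0, 5)
  clear (3,0): R3 −= (6)R0 → (0, 6, 2, 1)
pivot(1,1)=4: scale R1 → (0, 1, 1, 5)
  clear (0,1): R0 −= (6)R1 → (1, 0, 6, 6)
  clear (2,1): R2 −= (6)R1 → (0, 0, 1, 3)
  clear (3,1): R3 −= (6)R1 → (0, 0, 3, 6)
pivot(2,2)=1: scale R2 → (0, 0, 1, 3)
  clear (0,2): R0 −= (6)R2 → (1, 0, 0, 2)
  clear (1,2): R1 −= (1)R2 → (0, 1, 0, 2)
  clear (3,2): R3 −= (3)R2 → (0, 0, 0, 4)
pivot(3,3)=4: scale R3 → (0, 0, 0, 1)
  clear (0,3): R0 −= (2)R3 → (1, 0, 0, 0)
  clear (1,3): R1 −= (2)R3 → (0, 1, 0, 0)
  clear (2,3): R2 −= (3)R3 → (0, 0, 1, 0)

pivot columns: 0, 1, 2, 3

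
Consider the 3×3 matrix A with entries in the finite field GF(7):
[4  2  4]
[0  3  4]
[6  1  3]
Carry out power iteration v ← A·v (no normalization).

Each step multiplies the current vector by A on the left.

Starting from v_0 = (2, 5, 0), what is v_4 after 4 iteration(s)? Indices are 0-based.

v_0 = (2, 5, 0).
v_1 = A·v_0 = (4, 1, 3).
v_2 = A·v_1 = (2, 1, 6).
v_3 = A·v_2 = (6, 6, 3).
v_4 = A·v_3 = (6, 2, 2).

v_4 = (6, 2, 2)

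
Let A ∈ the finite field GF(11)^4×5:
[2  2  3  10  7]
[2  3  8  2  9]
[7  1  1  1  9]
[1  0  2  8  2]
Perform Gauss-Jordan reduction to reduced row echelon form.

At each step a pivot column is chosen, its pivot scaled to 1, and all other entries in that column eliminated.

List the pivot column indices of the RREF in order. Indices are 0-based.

step 1: normalize row 0 (÷2) = (1, 1, 7, 5, 9)
  row 1: subtract 2×row0 = (0, 1, 5, 3, 2)
  row 2: subtract 7×row0 = (0, 5, 7, 10, 1)
  row 3: subtract 1×row0 = (0, 10, 6, 3, 4)
step 2: normalize row 1 (÷1) = (0, 1, 5, 3, 2)
  row 0: subtract 1×row1 = (1, 0, 2, 2, 7)
  row 2: subtract 5×row1 = (0, 0, 4, 6, 2)
  row 3: subtract 10×row1 = (0, 0, 0, 6, 6)
step 3: normalize row 2 (÷4) = (0, 0, 1, 7, 6)
  row 0: subtract 2×row2 = (1, 0, 0, 10, 6)
  row 1: subtract 5×row2 = (0, 1, 0, 1, 5)
step 4: normalize row 3 (÷6) = (0, 0, 0, 1, 1)
  row 0: subtract 10×row3 = (1, 0, 0, 0, 7)
  row 1: subtract 1×row3 = (0, 1, 0, 0, 4)
  row 2: subtract 7×row3 = (0, 0, 1, 0, 10)

pivot columns: 0, 1, 2, 3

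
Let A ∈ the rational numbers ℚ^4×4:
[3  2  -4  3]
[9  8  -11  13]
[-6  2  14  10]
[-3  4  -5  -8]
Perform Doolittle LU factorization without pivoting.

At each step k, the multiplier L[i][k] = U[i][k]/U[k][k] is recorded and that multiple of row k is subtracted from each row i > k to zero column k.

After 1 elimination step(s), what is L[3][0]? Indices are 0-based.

Step 1: pivot at (0,0) is 3.
  row1 ← row1 − (3)·row0  ⇒  L[1][0]=3, U row1=(0, 2, 1, 4)
  row2 ← row2 − (-2)·row0  ⇒  L[2][0]=-2, U row2=(0, 6, 6, 16)
  row3 ← row3 − (-1)·row0  ⇒  L[3][0]=-1, U row3=(0, 6, -9, -5)

L[3][0] = -1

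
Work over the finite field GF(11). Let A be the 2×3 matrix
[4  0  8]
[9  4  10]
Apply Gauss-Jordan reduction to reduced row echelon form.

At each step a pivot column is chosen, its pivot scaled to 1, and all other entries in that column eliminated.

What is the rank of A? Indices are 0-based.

pivot(0,0)=4: scale R0 → (1, 0, 2)
  clear (1,0): R1 −= (9)R0 → (0, 4, 3)
pivot(1,1)=4: scale R1 → (0, 1, 9)

rank = 2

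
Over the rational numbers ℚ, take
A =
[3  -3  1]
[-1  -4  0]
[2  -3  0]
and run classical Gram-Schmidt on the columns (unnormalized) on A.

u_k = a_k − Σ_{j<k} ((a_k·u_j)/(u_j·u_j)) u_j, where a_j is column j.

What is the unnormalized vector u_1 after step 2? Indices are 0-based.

Step 1: u_0 = a_0 = (3, -1, 2).
Step 2: u_1 = a_1 − (-11/14)·u_0 = (-9/14, -67/14, -10/7).

u_1 = (-9/14, -67/14, -10/7)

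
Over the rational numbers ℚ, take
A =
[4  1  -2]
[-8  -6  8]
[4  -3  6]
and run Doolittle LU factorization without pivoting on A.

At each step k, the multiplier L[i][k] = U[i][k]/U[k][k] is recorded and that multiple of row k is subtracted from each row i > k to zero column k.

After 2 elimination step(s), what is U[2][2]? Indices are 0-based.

U[2][2] = 4

[col 0] pivot 4
  R1 -= -2*R0 → (0, -4, 4)  (L[1][0] := -2)
  R2 -= 1*R0 → (0, -4, 8)  (L[2][0] := 1)
[col 1] pivot -4
  R2 -= 1*R1 → (0, 0, 4)  (L[2][1] := 1)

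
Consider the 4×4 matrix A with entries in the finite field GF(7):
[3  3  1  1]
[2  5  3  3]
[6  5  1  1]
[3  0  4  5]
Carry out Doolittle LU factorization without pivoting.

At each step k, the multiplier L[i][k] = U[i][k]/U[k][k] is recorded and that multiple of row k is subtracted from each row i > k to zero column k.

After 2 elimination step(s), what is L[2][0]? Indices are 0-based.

L[2][0] = 2

Step 1: pivot at (0,0) is 3.
  row1 ← row1 − (3)·row0  ⇒  L[1][0]=3, U row1=(0, 3, 0, 0)
  row2 ← row2 − (2)·row0  ⇒  L[2][0]=2, U row2=(0, 6, 6, 6)
  row3 ← row3 − (1)·row0  ⇒  L[3][0]=1, U row3=(0, 4, 3, 4)
Step 2: pivot at (1,1) is 3.
  row2 ← row2 − (2)·row1  ⇒  L[2][1]=2, U row2=(0, 0, 6, 6)
  row3 ← row3 − (6)·row1  ⇒  L[3][1]=6, U row3=(0, 0, 3, 4)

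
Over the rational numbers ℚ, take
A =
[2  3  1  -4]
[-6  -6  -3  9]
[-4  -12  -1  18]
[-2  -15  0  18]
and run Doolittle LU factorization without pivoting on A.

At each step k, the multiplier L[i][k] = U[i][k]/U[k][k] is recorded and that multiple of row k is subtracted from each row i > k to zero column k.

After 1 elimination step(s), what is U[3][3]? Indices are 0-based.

Step 1: pivot at (0,0) is 2.
  row1 ← row1 − (-3)·row0  ⇒  L[1][0]=-3, U row1=(0, 3, 0, -3)
  row2 ← row2 − (-2)·row0  ⇒  L[2][0]=-2, U row2=(0, -6, 1, 10)
  row3 ← row3 − (-1)·row0  ⇒  L[3][0]=-1, U row3=(0, -12, 1, 14)

U[3][3] = 14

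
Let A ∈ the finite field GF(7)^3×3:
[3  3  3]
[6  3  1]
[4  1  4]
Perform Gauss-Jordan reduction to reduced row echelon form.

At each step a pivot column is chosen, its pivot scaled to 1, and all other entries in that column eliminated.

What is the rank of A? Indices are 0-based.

[1] R0 /= 3  ⇒  (1, 1, 1)
     R1 -= 6·R0  ⇒  (0, 4, 2)
     R2 -= 4·R0  ⇒  (0, 4, 0)
[2] R1 /= 4  ⇒  (0, 1, 4)
     R0 -= 1·R1  ⇒  (1, 0, 4)
     R2 -= 4·R1  ⇒  (0, 0, 5)
[3] R2 /= 5  ⇒  (0, 0, 1)
     R0 -= 4·R2  ⇒  (1, 0, 0)
     R1 -= 4·R2  ⇒  (0, 1, 0)

rank = 3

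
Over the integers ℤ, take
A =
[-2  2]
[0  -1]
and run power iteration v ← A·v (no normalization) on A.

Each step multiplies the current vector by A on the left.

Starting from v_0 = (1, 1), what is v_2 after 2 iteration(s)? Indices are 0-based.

v_0 = (1, 1).
v_1 = A·v_0 = (0, -1).
v_2 = A·v_1 = (-2, 1).

v_2 = (-2, 1)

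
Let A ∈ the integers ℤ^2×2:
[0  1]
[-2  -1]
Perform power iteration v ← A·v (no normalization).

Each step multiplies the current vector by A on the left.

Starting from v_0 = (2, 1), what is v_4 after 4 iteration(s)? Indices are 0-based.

v_0 = (2, 1).
v_1 = A·v_0 = (1, -5).
v_2 = A·v_1 = (-5, 3).
v_3 = A·v_2 = (3, 7).
v_4 = A·v_3 = (7, -13).

v_4 = (7, -13)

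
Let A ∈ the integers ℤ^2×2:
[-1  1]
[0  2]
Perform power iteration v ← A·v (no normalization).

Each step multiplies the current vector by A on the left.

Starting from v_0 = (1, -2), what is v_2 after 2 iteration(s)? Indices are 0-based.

v_2 = (-1, -8)

v_0 = (1, -2).
v_1 = A·v_0 = (-3, -4).
v_2 = A·v_1 = (-1, -8).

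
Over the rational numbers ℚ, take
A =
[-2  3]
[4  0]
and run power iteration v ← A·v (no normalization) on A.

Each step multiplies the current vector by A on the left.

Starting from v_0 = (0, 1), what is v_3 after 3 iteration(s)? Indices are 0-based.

v_0 = (0, 1).
v_1 = A·v_0 = (3, 0).
v_2 = A·v_1 = (-6, 12).
v_3 = A·v_2 = (48, -24).

v_3 = (48, -24)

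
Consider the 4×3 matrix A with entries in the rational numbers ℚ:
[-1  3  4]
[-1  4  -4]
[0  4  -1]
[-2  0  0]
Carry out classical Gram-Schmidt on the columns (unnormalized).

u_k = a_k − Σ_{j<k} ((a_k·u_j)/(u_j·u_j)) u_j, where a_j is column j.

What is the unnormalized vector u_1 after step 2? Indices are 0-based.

Step 1: u_0 = a_0 = (-1, -1, 0, -2).
Step 2: u_1 = a_1 − (-7/6)·u_0 = (11/6, 17/6, 4, -7/3).

u_1 = (11/6, 17/6, 4, -7/3)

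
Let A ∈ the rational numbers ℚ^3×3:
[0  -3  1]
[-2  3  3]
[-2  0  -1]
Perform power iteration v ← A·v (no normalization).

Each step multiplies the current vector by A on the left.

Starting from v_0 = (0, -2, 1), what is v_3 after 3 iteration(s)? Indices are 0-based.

v_3 = (65, -133, -3)

v_0 = (0, -2, 1).
v_1 = A·v_0 = (7, -3, -1).
v_2 = A·v_1 = (8, -26, -13).
v_3 = A·v_2 = (65, -133, -3).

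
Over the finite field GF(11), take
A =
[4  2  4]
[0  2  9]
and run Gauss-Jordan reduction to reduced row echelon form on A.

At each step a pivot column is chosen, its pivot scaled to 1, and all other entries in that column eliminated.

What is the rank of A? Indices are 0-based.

rank = 2

step 1: normalize row 0 (÷4) = (1, 6, 1)
step 2: normalize row 1 (÷2) = (0, 1, 10)
  row 0: subtract 6×row1 = (1, 0, 7)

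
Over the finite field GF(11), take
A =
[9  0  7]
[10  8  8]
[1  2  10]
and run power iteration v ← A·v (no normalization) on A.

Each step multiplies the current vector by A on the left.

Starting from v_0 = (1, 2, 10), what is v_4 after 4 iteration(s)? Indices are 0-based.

v_0 = (1, 2, 10).
v_1 = A·v_0 = (2, 7, 6).
v_2 = A·v_1 = (5, 3, 10).
v_3 = A·v_2 = (5, 0, 1).
v_4 = A·v_3 = (8, 3, 4).

v_4 = (8, 3, 4)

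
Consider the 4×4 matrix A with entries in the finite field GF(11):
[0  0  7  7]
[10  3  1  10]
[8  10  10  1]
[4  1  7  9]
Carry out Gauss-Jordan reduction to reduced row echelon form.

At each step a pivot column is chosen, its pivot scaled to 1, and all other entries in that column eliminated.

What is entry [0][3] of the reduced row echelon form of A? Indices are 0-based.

step 1: exchange rows 0,1
step 1: normalize row 0 (÷10) = (1, 8, 10, 1)
  row 2: subtract 8×row0 = (0, 1, 7, 4)
  row 3: subtract 4×row0 = (0, 2, 0, 5)
step 2: exchange rows 1,2
step 2: normalize row 1 (÷1) = (0, 1, 7, 4)
  row 0: subtract 8×row1 = (1, 0, 9, 2)
  row 3: subtract 2×row1 = (0, 0, 8, 8)
step 3: normalize row 2 (÷7) = (0, 0, 1, 1)
  row 0: subtract 9×row2 = (1, 0, 0, 4)
  row 1: subtract 7×row2 = (0, 1, 0, 8)
  row 3: subtract 8×row2 = (0, 0, 0, 0)
skip col 3 (zero from row 3)

M[0][3] = 4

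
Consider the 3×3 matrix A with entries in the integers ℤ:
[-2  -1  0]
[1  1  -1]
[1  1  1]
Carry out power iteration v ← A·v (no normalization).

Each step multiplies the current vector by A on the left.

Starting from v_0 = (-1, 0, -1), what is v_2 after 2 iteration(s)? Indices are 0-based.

v_2 = (-4, 4, 0)

v_0 = (-1, 0, -1).
v_1 = A·v_0 = (2, 0, -2).
v_2 = A·v_1 = (-4, 4, 0).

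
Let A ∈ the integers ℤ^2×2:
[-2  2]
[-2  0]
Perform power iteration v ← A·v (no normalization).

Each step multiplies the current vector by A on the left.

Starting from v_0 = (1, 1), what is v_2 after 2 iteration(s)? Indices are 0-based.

v_0 = (1, 1).
v_1 = A·v_0 = (0, -2).
v_2 = A·v_1 = (-4, 0).

v_2 = (-4, 0)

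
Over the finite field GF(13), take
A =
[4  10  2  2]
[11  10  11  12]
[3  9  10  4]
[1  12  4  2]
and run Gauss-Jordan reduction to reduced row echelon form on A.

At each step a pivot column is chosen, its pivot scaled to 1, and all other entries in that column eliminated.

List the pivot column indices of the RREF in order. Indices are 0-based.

pivot columns: 0, 1, 2, 3

step 1: normalize row 0 (÷4) = (1, 9, 7, 7)
  row 1: subtract 11×row0 = (0, 2, 12, 0)
  row 2: subtract 3×row0 = (0, 8, 2, 9)
  row 3: subtract 1×row0 = (0, 3, 10, 8)
step 2: normalize row 1 (÷2) = (0, 1, 6, 0)
  row 0: subtract 9×row1 = (1, 0, 5, 7)
  row 2: subtract 8×row1 = (0, 0, 6, 9)
  row 3: subtract 3×row1 = (0, 0, 5, 8)
step 3: normalize row 2 (÷6) = (0, 0, 1, 8)
  row 0: subtract 5×row2 = (1, 0, 0, 6)
  row 1: subtract 6×row2 = (0, 1, 0, 4)
  row 3: subtract 5×row2 = (0, 0, 0, 7)
step 4: normalize row 3 (÷7) = (0, 0, 0, 1)
  row 0: subtract 6×row3 = (1, 0, 0, 0)
  row 1: subtract 4×row3 = (0, 1, 0, 0)
  row 2: subtract 8×row3 = (0, 0, 1, 0)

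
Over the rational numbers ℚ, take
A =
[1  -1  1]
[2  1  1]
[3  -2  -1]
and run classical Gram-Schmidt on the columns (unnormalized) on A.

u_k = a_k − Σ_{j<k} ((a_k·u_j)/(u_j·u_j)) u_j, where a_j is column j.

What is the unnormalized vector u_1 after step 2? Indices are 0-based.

Step 1: u_0 = a_0 = (1, 2, 3).
Step 2: u_1 = a_1 − (-5/14)·u_0 = (-9/14, 12/7, -13/14).

u_1 = (-9/14, 12/7, -13/14)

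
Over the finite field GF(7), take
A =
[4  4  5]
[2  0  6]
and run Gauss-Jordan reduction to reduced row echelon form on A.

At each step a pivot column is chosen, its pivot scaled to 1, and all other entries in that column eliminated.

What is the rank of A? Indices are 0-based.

step 1: normalize row 0 (÷4) = (1, 1, 3)
  row 1: subtract 2×row0 = (0, 5, 0)
step 2: normalize row 1 (÷5) = (0, 1, 0)
  row 0: subtract 1×row1 = (1, 0, 3)

rank = 2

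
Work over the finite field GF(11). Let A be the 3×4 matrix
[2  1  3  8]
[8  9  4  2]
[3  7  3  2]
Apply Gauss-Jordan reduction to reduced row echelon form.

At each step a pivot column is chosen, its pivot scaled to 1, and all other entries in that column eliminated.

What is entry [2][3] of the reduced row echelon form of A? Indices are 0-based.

step 1: normalize row 0 (÷2) = (1, 6, 7, 4)
  row 1: subtract 8×row0 = (0, 5, 3, 3)
  row 2: subtract 3×row0 = (0, 0, 4, 1)
step 2: normalize row 1 (÷5) = (0, 1, 5, 5)
  row 0: subtract 6×row1 = (1, 0, 10, 7)
step 3: normalize row 2 (÷4) = (0, 0, 1, 3)
  row 0: subtract 10×row2 = (1, 0, 0, 10)
  row 1: subtract 5×row2 = (0, 1, 0, 1)

M[2][3] = 3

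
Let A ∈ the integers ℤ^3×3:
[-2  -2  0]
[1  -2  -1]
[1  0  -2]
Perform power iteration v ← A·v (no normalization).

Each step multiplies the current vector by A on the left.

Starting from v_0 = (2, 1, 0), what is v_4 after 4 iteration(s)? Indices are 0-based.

v_0 = (2, 1, 0).
v_1 = A·v_0 = (-6, 0, 2).
v_2 = A·v_1 = (12, -8, -10).
v_3 = A·v_2 = (-8, 38, 32).
v_4 = A·v_3 = (-60, -116, -72).

v_4 = (-60, -116, -72)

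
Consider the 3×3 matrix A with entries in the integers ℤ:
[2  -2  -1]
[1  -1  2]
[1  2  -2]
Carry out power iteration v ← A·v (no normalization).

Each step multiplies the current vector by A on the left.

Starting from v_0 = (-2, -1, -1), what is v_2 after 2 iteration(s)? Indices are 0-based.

v_2 = (6, -2, -3)

v_0 = (-2, -1, -1).
v_1 = A·v_0 = (-1, -3, -2).
v_2 = A·v_1 = (6, -2, -3).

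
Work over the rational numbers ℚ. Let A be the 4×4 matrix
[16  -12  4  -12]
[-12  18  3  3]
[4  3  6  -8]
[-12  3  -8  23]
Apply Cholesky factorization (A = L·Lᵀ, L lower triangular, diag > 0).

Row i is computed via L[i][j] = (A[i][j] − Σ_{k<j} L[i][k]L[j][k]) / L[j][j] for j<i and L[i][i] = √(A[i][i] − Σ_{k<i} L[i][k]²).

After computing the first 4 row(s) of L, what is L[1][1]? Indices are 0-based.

L[1][1] = 3

Step 1: L[0][0] = √(16) = 4.
  L[1][0] = (-12) / L[0][0] = -3.
Step 2: L[1][1] = √(9) = 3.
  L[2][0] = (4) / L[0][0] = 1.
  L[2][1] = (6) / L[1][1] = 2.
Step 3: L[2][2] = √(1) = 1.
  L[3][0] = (-12) / L[0][0] = -3.
  L[3][1] = (-6) / L[1][1] = -2.
  L[3][2] = (-1) / L[2][2] = -1.
Step 4: L[3][3] = √(9) = 3.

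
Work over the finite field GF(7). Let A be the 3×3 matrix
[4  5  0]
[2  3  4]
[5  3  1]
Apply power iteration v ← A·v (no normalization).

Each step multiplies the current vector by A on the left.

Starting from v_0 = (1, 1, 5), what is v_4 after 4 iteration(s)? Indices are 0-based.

v_0 = (1, 1, 5).
v_1 = A·v_0 = (2, 4, 6).
v_2 = A·v_1 = (0, 5, 0).
v_3 = A·v_2 = (4, 1, 1).
v_4 = A·v_3 = (0, 1, 3).

v_4 = (0, 1, 3)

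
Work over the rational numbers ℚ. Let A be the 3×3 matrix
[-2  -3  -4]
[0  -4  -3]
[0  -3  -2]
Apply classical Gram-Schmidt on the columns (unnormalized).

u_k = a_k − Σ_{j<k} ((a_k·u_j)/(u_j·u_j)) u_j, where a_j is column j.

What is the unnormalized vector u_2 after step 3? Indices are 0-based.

u_2 = (0, -3/25, 4/25)

Step 1: u_0 = a_0 = (-2, 0, 0).
Step 2: u_1 = a_1 − (3/2)·u_0 = (0, -4, -3).
Step 3: u_2 = a_2 − (2)·u_0 − (18/25)·u_1 = (0, -3/25, 4/25).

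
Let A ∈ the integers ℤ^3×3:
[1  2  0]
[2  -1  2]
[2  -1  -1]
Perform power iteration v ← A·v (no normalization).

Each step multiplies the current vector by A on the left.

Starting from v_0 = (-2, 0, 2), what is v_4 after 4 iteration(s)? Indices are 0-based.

v_4 = (-2, -64, -94)

v_0 = (-2, 0, 2).
v_1 = A·v_0 = (-2, 0, -6).
v_2 = A·v_1 = (-2, -16, 2).
v_3 = A·v_2 = (-34, 16, 10).
v_4 = A·v_3 = (-2, -64, -94).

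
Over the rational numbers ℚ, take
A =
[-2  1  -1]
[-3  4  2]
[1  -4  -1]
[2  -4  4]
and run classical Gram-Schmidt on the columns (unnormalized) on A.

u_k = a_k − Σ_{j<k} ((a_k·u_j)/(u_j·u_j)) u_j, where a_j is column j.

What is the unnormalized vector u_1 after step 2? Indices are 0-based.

Step 1: u_0 = a_0 = (-2, -3, 1, 2).
Step 2: u_1 = a_1 − (-13/9)·u_0 = (-17/9, -1/3, -23/9, -10/9).

u_1 = (-17/9, -1/3, -23/9, -10/9)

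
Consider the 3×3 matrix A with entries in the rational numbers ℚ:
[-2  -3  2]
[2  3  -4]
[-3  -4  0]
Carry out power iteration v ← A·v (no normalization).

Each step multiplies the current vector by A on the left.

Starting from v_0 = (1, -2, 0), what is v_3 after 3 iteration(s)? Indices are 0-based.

v_3 = (52, -60, 54)

v_0 = (1, -2, 0).
v_1 = A·v_0 = (4, -4, 5).
v_2 = A·v_1 = (14, -24, 4).
v_3 = A·v_2 = (52, -60, 54).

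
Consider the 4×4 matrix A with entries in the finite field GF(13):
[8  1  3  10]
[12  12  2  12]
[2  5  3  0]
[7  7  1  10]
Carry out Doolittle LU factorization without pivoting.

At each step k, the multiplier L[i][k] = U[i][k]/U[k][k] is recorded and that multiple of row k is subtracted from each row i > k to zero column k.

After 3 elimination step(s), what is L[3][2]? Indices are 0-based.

L[3][2] = 7

k=0: U[0][0]=8
  eliminate (1,0): mult=8, new row 1: (0, 4, 4, 10); set L[1][0]=8
  eliminate (2,0): mult=10, new row 2: (0, 8, 12, 4); set L[2][0]=10
  eliminate (3,0): mult=9, new row 3: (0, 11, 0, 11); set L[3][0]=9
k=1: U[1][1]=4
  eliminate (2,1): mult=2, new row 2: (0, 0, 4, 10); set L[2][1]=2
  eliminate (3,1): mult=6, new row 3: (0, 0, 2, 3); set L[3][1]=6
k=2: U[2][2]=4
  eliminate (3,2): mult=7, new row 3: (0, 0, 0, 11); set L[3][2]=7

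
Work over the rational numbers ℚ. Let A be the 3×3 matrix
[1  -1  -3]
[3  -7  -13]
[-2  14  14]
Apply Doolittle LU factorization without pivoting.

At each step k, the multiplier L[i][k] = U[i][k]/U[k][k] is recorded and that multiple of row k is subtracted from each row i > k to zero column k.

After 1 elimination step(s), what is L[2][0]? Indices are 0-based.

k=0: U[0][0]=1
  eliminate (1,0): mult=3, new row 1: (0, -4, -4); set L[1][0]=3
  eliminate (2,0): mult=-2, new row 2: (0, 12, 8); set L[2][0]=-2

L[2][0] = -2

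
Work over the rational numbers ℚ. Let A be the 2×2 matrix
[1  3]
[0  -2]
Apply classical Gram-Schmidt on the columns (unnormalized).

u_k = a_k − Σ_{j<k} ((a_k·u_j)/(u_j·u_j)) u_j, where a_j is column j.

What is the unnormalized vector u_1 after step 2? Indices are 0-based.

Step 1: u_0 = a_0 = (1, 0).
Step 2: u_1 = a_1 − (3)·u_0 = (0, -2).

u_1 = (0, -2)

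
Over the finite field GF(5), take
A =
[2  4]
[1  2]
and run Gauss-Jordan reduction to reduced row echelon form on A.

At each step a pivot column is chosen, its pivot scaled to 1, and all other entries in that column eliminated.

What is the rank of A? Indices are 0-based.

step 1: normalize row 0 (÷2) = (1, 2)
  row 1: subtract 1×row0 = (0, 0)
skip col 1 (zero from row 1)

rank = 1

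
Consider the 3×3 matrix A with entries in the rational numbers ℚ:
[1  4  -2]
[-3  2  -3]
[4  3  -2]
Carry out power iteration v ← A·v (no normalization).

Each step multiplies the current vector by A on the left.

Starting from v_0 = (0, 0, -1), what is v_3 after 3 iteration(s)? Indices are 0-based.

v_0 = (0, 0, -1).
v_1 = A·v_0 = (2, 3, 2).
v_2 = A·v_1 = (10, -6, 13).
v_3 = A·v_2 = (-40, -81, -4).

v_3 = (-40, -81, -4)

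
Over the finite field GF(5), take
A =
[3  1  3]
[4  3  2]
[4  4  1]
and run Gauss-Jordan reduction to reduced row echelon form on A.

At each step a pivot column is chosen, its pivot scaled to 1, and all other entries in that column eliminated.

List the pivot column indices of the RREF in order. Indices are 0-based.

step 1: normalize row 0 (÷3) = (1, 2, 1)
  row 1: subtract 4×row0 = (0, 0, 3)
  row 2: subtract 4×row0 = (0, 1, 2)
step 2: exchange rows 1,2
step 2: normalize row 1 (÷1) = (0, 1, 2)
  row 0: subtract 2×row1 = (1, 0, 2)
step 3: normalize row 2 (÷3) = (0, 0, 1)
  row 0: subtract 2×row2 = (1, 0, 0)
  row 1: subtract 2×row2 = (0, 1, 0)

pivot columns: 0, 1, 2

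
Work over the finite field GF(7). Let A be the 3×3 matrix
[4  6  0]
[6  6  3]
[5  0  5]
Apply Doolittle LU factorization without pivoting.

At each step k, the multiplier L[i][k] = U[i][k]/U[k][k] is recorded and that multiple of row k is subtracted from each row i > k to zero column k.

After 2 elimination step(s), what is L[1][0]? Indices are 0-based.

k=0: U[0][0]=4
  eliminate (1,0): mult=5, new row 1: (0, 4, 3); set L[1][0]=5
  eliminate (2,0): mult=3, new row 2: (0, 3, 5); set L[2][0]=3
k=1: U[1][1]=4
  eliminate (2,1): mult=6, new row 2: (0, 0, 1); set L[2][1]=6

L[1][0] = 5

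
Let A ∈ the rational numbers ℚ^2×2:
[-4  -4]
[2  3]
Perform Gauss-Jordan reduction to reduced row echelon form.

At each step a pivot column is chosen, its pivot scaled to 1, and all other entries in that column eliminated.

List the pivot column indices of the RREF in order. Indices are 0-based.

pivot(0,0)=-4: scale R0 → (1, 1)
  clear (1,0): R1 −= (2)R0 → (0, 1)
pivot(1,1)=1: scale R1 → (0, 1)
  clear (0,1): R0 −= (1)R1 → (1, 0)

pivot columns: 0, 1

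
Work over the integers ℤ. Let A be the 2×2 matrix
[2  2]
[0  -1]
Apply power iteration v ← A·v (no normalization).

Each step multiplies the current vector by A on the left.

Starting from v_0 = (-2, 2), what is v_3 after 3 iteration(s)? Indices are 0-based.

v_3 = (-4, -2)

v_0 = (-2, 2).
v_1 = A·v_0 = (0, -2).
v_2 = A·v_1 = (-4, 2).
v_3 = A·v_2 = (-4, -2).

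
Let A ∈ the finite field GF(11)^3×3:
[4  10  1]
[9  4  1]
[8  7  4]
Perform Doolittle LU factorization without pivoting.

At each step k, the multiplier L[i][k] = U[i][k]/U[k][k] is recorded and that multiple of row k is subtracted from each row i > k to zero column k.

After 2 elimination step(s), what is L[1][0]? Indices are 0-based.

L[1][0] = 5

Step 1: pivot at (0,0) is 4.
  row1 ← row1 − (5)·row0  ⇒  L[1][0]=5, U row1=(0, 9, 7)
  row2 ← row2 − (2)·row0  ⇒  L[2][0]=2, U row2=(0, 9, 2)
Step 2: pivot at (1,1) is 9.
  row2 ← row2 − (1)·row1  ⇒  L[2][1]=1, U row2=(0, 0, 6)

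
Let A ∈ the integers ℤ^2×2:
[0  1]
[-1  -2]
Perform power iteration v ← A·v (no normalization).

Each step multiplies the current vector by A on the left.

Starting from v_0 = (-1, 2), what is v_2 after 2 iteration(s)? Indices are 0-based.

v_0 = (-1, 2).
v_1 = A·v_0 = (2, -3).
v_2 = A·v_1 = (-3, 4).

v_2 = (-3, 4)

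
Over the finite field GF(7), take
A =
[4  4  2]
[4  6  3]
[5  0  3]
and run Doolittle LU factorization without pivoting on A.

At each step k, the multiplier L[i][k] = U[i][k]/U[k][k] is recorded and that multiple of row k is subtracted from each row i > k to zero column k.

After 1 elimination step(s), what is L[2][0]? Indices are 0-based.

[col 0] pivot 4
  R1 -= 1*R0 → (0, 2, 1)  (L[1][0] := 1)
  R2 -= 3*R0 → (0, 2, 4)  (L[2][0] := 3)

L[2][0] = 3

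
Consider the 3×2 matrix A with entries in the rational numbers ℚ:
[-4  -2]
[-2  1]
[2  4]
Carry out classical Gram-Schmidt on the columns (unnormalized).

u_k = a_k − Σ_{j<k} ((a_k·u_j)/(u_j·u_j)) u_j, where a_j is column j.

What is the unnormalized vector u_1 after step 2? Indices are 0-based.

Step 1: u_0 = a_0 = (-4, -2, 2).
Step 2: u_1 = a_1 − (7/12)·u_0 = (1/3, 13/6, 17/6).

u_1 = (1/3, 13/6, 17/6)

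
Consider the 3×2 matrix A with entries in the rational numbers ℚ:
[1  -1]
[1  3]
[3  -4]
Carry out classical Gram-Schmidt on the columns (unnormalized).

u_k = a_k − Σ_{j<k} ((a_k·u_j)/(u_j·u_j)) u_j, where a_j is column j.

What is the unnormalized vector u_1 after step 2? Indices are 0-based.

u_1 = (-1/11, 43/11, -14/11)

Step 1: u_0 = a_0 = (1, 1, 3).
Step 2: u_1 = a_1 − (-10/11)·u_0 = (-1/11, 43/11, -14/11).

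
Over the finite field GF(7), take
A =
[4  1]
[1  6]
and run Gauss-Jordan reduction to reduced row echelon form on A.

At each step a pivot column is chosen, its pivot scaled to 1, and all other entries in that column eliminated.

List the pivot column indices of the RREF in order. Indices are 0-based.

[1] R0 /= 4  ⇒  (1, 2)
     R1 -= 1·R0  ⇒  (0, 4)
[2] R1 /= 4  ⇒  (0, 1)
     R0 -= 2·R1  ⇒  (1, 0)

pivot columns: 0, 1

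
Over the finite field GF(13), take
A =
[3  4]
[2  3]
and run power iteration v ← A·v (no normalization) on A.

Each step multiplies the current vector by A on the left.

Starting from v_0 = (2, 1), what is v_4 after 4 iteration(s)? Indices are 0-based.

v_4 = (7, 2)

v_0 = (2, 1).
v_1 = A·v_0 = (10, 7).
v_2 = A·v_1 = (6, 2).
v_3 = A·v_2 = (0, 5).
v_4 = A·v_3 = (7, 2).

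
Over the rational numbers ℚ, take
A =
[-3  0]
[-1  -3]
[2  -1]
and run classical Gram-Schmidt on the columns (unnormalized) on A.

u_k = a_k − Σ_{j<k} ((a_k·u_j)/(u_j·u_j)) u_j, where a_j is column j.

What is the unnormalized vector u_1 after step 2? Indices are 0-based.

u_1 = (3/14, -41/14, -8/7)

Step 1: u_0 = a_0 = (-3, -1, 2).
Step 2: u_1 = a_1 − (1/14)·u_0 = (3/14, -41/14, -8/7).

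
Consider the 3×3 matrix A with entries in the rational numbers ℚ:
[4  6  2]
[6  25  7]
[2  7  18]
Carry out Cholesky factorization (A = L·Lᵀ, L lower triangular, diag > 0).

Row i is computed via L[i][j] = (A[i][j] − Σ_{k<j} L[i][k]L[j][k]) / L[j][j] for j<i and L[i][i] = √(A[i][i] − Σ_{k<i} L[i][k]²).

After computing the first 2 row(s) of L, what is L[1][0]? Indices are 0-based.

L[1][0] = 3

Step 1: L[0][0] = √(4) = 2.
  L[1][0] = (6) / L[0][0] = 3.
Step 2: L[1][1] = √(16) = 4.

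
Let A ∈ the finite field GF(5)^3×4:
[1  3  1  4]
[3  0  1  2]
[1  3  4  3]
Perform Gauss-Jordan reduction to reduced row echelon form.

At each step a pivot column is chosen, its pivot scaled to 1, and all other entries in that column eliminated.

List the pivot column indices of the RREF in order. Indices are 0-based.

pivot columns: 0, 1, 2

[1] R0 /= 1  ⇒  (1, 3, 1, 4)
     R1 -= 3·R0  ⇒  (0, 1, 3, 0)
     R2 -= 1·R0  ⇒  (0, 0, 3, 4)
[2] R1 /= 1  ⇒  (0, 1, 3, 0)
     R0 -= 3·R1  ⇒  (1, 0, 2, 4)
[3] R2 /= 3  ⇒  (0, 0, 1, 3)
     R0 -= 2·R2  ⇒  (1, 0, 0, 3)
     R1 -= 3·R2  ⇒  (0, 1, 0, 1)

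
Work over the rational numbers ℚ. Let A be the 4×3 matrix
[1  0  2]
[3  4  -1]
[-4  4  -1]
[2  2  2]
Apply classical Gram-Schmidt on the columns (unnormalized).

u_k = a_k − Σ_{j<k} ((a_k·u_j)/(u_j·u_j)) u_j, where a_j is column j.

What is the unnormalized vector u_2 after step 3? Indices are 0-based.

Step 1: u_0 = a_0 = (1, 3, -4, 2).
Step 2: u_1 = a_1 − (0)·u_0 = (0, 4, 4, 2).
Step 3: u_2 = a_2 − (7/30)·u_0 − (-1/9)·u_1 = (53/30, -113/90, 17/45, 79/45).

u_2 = (53/30, -113/90, 17/45, 79/45)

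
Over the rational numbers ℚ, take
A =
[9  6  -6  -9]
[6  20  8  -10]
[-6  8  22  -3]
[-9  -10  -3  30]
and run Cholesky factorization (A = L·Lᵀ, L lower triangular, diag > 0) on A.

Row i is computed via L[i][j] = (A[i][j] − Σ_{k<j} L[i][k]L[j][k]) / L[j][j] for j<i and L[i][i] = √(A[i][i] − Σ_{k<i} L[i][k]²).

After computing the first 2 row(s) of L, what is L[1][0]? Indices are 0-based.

Step 1: L[0][0] = √(9) = 3.
  L[1][0] = (6) / L[0][0] = 2.
Step 2: L[1][1] = √(16) = 4.

L[1][0] = 2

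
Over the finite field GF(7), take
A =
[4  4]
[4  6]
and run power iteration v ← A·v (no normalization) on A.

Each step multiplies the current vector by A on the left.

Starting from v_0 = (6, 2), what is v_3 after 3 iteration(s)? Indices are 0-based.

v_0 = (6, 2).
v_1 = A·v_0 = (4, 1).
v_2 = A·v_1 = (6, 1).
v_3 = A·v_2 = (0, 2).

v_3 = (0, 2)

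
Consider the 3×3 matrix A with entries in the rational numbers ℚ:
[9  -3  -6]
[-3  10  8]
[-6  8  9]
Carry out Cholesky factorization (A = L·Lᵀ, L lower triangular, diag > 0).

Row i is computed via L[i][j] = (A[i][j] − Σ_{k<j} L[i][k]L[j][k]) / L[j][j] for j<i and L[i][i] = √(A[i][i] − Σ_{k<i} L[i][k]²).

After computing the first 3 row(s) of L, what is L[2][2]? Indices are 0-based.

Step 1: L[0][0] = √(9) = 3.
  L[1][0] = (-3) / L[0][0] = -1.
Step 2: L[1][1] = √(9) = 3.
  L[2][0] = (-6) / L[0][0] = -2.
  L[2][1] = (6) / L[1][1] = 2.
Step 3: L[2][2] = √(1) = 1.

L[2][2] = 1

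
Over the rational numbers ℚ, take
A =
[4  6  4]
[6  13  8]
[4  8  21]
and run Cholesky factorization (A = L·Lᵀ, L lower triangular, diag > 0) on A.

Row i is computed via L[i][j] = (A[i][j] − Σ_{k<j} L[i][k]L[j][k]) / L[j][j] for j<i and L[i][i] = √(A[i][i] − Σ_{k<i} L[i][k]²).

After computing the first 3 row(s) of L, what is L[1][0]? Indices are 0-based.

L[1][0] = 3

Step 1: L[0][0] = √(4) = 2.
  L[1][0] = (6) / L[0][0] = 3.
Step 2: L[1][1] = √(4) = 2.
  L[2][0] = (4) / L[0][0] = 2.
  L[2][1] = (2) / L[1][1] = 1.
Step 3: L[2][2] = √(16) = 4.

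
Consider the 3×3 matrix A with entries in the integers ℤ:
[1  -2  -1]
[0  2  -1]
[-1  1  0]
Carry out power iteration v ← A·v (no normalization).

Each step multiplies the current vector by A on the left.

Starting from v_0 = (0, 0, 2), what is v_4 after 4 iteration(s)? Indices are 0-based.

v_4 = (32, -10, -18)

v_0 = (0, 0, 2).
v_1 = A·v_0 = (-2, -2, 0).
v_2 = A·v_1 = (2, -4, 0).
v_3 = A·v_2 = (10, -8, -6).
v_4 = A·v_3 = (32, -10, -18).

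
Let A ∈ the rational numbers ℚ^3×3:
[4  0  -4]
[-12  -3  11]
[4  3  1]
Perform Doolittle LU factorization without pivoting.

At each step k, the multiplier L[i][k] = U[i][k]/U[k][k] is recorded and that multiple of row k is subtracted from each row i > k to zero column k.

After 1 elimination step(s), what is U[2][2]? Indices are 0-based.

[col 0] pivot 4
  R1 -= -3*R0 → (0, -3, -1)  (L[1][0] := -3)
  R2 -= 1*R0 → (0, 3, 5)  (L[2][0] := 1)

U[2][2] = 5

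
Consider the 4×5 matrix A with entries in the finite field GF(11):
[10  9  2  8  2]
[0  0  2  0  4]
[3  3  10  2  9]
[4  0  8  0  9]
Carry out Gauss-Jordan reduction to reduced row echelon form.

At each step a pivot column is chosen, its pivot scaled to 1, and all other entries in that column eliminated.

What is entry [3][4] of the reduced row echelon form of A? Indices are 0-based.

M[3][4] = 4

pivot(0,0)=10: scale R0 → (1, 2, 9, 3, 9)
  clear (2,0): R2 −= (3)R0 → (0, 8, 5, 4, 4)
  clear (3,0): R3 −= (4)R0 → (0, 3, 5, 10, 6)
pivot(1,1): swap R1↔R2
pivot(1,1)=8: scale R1 → (0, 1, 2, 6, 6)
  clear (0,1): R0 −= (2)R1 → (1, 0, 5, 2, 8)
  clear (3,1): R3 −= (3)R1 → (0, 0, 10, 3, 10)
pivot(2,2)=2: scale R2 → (0, 0, 1, 0, 2)
  clear (0,2): R0 −= (5)R2 → (1, 0, 0, 2, 9)
  clear (1,2): R1 −= (2)R2 → (0, 1, 0, 6, 2)
  clear (3,2): R3 −= (10)R2 → (0, 0, 0, 3, 1)
pivot(3,3)=3: scale R3 → (0, 0, 0, 1, 4)
  clear (0,3): R0 −= (2)R3 → (1, 0, 0, 0, 1)
  clear (1,3): R1 −= (6)R3 → (0, 1, 0, 0, 0)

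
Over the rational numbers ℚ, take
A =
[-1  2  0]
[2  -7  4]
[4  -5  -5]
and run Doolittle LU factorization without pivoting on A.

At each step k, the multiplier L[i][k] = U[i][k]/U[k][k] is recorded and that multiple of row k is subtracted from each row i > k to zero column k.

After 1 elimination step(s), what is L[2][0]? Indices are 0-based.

L[2][0] = -4

k=0: U[0][0]=-1
  eliminate (1,0): mult=-2, new row 1: (0, -3, 4); set L[1][0]=-2
  eliminate (2,0): mult=-4, new row 2: (0, 3, -5); set L[2][0]=-4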